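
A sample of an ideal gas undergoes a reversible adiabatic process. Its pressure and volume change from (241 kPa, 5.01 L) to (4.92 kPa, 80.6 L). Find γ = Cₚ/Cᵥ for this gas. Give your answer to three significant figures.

γ ≈ 1.40

PV^γ = const ⇒ γ = ln(P₂/P₁) / ln(V₁/V₂).
γ = ln(4.92/241) / ln(5.01/80.6) = 1.401.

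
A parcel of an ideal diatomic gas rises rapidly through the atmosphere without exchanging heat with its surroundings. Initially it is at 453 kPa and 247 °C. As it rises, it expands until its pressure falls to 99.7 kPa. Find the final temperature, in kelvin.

Adiabatic: T₂/T₁ = (P₂/P₁)^((γ−1)/γ).
For a diatomic ideal gas γ = 7/5, so (γ−1)/γ = 2/7.
T₁ = 247 °C = 520.1 K.
T₂ = 520.1 × (99.7/453)^(2/7) = 337.5 K.

T₂ ≈ 338 K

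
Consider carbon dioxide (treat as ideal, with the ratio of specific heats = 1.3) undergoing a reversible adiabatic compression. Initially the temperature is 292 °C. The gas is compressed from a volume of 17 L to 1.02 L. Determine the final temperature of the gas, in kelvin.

For a reversible adiabat TV^(γ−1) is constant, so T₂ = T₁ (V₁/V₂)^(γ−1).
T₁ = 292 °C = 565.1 K.
T₂ = 565.1 × (17/1.02)^(0.3) = 1314 K.

T₂ ≈ 1310 K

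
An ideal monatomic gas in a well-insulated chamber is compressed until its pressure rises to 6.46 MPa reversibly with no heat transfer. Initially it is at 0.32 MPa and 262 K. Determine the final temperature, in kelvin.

Adiabatic: T₂/T₁ = (P₂/P₁)^((γ−1)/γ).
For a monatomic ideal gas γ = 5/3, so (γ−1)/γ = 2/5.
T₂ = 262 × (6.46/0.32)^(2/5) = 871.6 K.

T₂ ≈ 872 K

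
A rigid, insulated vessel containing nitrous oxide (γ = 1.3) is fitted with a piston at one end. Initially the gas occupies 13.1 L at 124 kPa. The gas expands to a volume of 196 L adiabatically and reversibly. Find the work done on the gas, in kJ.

W ≈ -3.01 kJ

P₂ = P₁(V₁/V₂)^γ = 124×(13.1/196)^(1.3) = 3.681 kPa.
For a reversible adiabat, W_by_gas = (P₁V₁ − P₂V₂)/(γ−1).
W_by = (124000×0.0131 − 3681×0.196) / (0.3) = 3010 J.
W_on_gas = −W_by = -3010 J.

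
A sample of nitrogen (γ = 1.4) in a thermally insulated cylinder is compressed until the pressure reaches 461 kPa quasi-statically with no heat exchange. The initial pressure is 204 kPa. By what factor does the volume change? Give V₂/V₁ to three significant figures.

V₂/V₁ ≈ 0.559

From PV^γ = const, V₂/V₁ = (P₁/P₂)^(1/γ).
V₂/V₁ = (204/461)^(0.714) = 0.5586.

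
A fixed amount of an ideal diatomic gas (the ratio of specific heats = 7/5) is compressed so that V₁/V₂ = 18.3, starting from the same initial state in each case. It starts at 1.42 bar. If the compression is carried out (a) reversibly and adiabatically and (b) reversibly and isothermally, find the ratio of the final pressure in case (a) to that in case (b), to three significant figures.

Isothermal: P_b = P₁(V₁/V₂) = 1.42×18.3.
Adiabatic: P_a = P₁(V₁/V₂)^γ = 1.42×18.3^(7/5).
P_a/P_b = (V₁/V₂)^(γ−1) = 18.3^(2/5) = 3.199.

P_adiabatic / P_isothermal ≈ 3.20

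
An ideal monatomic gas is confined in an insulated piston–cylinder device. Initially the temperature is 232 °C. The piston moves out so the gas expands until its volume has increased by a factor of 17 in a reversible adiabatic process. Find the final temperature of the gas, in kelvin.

Adiabatic: T₁V₁^(γ−1) = T₂V₂^(γ−1) ⇒ T₂ = T₁ (V₁/V₂)^(γ−1).
For a monatomic ideal gas γ = 5/3, so γ−1 = 2/3.
T₁ = 232 °C = 505.1 K.
T₂ = 505.1 × (1/17)^(2/3) = 76.4 K.

T₂ ≈ 76.4 K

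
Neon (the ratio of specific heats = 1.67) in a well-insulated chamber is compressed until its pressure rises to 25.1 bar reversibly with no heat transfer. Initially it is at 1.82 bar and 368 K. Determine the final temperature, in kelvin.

T₂ ≈ 1050 K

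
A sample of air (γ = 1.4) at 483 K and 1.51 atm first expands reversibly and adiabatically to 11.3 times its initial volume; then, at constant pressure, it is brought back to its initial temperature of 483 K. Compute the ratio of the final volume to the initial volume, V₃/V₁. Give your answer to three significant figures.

V₃/V₁ ≈ 29.8

Adiabatic step: V₂/V₁ = 11.3; T₂ = T₁·(1/11.3)^(0.4) = 183.1 K.
Isobaric step: V₃/V₂ = T₃/T₂ = 483/183.1.
V₃/V₁ = (V₂/V₁)(V₃/V₂) = 11.3 × (483/183.1) = 29.81.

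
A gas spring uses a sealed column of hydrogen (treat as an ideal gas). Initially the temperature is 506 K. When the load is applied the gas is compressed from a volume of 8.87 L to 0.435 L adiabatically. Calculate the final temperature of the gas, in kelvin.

T₂ ≈ 1690 K

For a reversible adiabat TV^(γ−1) is constant, so T₂ = T₁ (V₁/V₂)^(γ−1).
For a diatomic ideal gas γ = 7/5, so γ−1 = 2/5.
T₂ = 506 × (8.87/0.435)^(2/5) = 1690 K.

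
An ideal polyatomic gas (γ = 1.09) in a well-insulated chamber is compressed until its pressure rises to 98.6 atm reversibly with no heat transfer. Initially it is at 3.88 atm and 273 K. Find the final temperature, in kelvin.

T₂ ≈ 357 K

Adiabatic: T₂/T₁ = (P₂/P₁)^((γ−1)/γ).
T₂ = 273 × (98.6/3.88)^(0.0826) = 356.6 K.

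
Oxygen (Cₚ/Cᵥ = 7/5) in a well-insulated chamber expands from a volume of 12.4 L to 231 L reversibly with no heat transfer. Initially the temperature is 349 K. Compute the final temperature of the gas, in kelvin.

T₂ ≈ 108 K

Adiabatic: T₁V₁^(γ−1) = T₂V₂^(γ−1) ⇒ T₂ = T₁ (V₁/V₂)^(γ−1).
T₂ = 349 × (12.4/231)^(2/5) = 108.3 K.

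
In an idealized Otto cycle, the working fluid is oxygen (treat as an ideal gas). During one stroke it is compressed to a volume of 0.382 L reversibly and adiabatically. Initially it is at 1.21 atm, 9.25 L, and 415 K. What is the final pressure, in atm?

Adiabatic: P₁V₁^γ = P₂V₂^γ ⇒ P₂ = P₁ (V₁/V₂)^γ.
γ = 7/5 for a diatomic ideal gas.
P₂ = 1.21 × (9.25/0.382)^(7/5) = 104.8 atm.

P₂ ≈ 105 atm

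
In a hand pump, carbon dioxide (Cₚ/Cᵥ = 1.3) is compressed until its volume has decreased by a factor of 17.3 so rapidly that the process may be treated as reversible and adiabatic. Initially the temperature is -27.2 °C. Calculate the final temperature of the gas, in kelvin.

T₂ ≈ 578 K

Adiabatic: T₁V₁^(γ−1) = T₂V₂^(γ−1) ⇒ T₂ = T₁ (V₁/V₂)^(γ−1).
T₁ = -27.2 °C = 245.9 K.
T₂ = 245.9 × 17.3^(0.3) = 578.4 K.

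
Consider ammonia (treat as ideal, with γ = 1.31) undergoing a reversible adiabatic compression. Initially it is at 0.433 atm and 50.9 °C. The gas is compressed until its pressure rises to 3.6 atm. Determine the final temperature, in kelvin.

T₂ ≈ 535 K

Along an adiabat T P^((1−γ)/γ) is constant, so T₂ = T₁ (P₂/P₁)^((γ−1)/γ).
T₁ = 50.9 °C = 324 K.
T₂ = 324 × (3.6/0.433)^(0.237) = 534.9 K.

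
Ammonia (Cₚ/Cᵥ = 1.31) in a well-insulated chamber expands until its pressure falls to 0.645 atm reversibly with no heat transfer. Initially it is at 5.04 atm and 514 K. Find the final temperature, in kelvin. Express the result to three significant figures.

Adiabatic: T₂/T₁ = (P₂/P₁)^((γ−1)/γ).
T₂ = 514 × (0.645/5.04)^(0.237) = 316 K.

T₂ ≈ 316 K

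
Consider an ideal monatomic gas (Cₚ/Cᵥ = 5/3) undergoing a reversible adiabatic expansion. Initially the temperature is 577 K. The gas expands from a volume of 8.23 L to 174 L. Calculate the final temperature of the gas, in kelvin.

For a reversible adiabat TV^(γ−1) is constant, so T₂ = T₁ (V₁/V₂)^(γ−1).
T₂ = 577 × (8.23/174)^(2/3) = 75.46 K.

T₂ ≈ 75.5 K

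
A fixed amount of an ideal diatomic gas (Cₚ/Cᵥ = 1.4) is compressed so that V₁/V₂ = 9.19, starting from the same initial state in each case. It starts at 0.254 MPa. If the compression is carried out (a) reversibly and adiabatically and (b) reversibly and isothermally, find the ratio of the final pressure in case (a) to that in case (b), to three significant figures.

P_adiabatic / P_isothermal ≈ 2.43

Isothermal: P_b = P₁(V₁/V₂) = 0.254×9.19.
Adiabatic: P_a = P₁(V₁/V₂)^γ = 0.254×9.19^(1.4).
P_a/P_b = (V₁/V₂)^(γ−1) = 9.19^(0.4) = 2.428.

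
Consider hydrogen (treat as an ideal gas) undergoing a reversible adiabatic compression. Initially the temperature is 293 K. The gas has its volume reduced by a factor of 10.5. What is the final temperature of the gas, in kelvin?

Adiabatic: T₁V₁^(γ−1) = T₂V₂^(γ−1) ⇒ T₂ = T₁ (V₁/V₂)^(γ−1).
For a diatomic ideal gas γ = 7/5, so γ−1 = 2/5.
T₂ = 293 × 10.5^(2/5) = 750.5 K.

T₂ ≈ 750 K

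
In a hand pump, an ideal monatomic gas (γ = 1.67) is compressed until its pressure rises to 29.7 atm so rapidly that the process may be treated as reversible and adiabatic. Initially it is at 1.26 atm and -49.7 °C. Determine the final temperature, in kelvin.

T₂ ≈ 794 K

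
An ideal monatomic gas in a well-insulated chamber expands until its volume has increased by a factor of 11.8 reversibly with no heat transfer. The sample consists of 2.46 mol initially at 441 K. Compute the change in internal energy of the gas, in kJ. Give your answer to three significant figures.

For a reversible adiabat TV^(γ−1) is constant, so T₂ = T₁ (V₁/V₂)^(γ−1).
γ = 5/3 for a monatomic ideal gas, so γ−1 = 2/3.
T₂ = 441 × (1/11.8)^(2/3) = 85.08 K.
Q = 0, so ΔU = W_on_gas = nCᵥΔT with Cᵥ = R/(γ−1) = 12.47 J/(mol·K).
ΔU = 2.46 × 12.47 × (85.08 − 441) = -10920 J.

ΔU ≈ -10.9 kJ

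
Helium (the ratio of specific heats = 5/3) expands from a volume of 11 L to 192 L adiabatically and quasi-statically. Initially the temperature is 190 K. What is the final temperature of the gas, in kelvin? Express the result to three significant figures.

For a reversible adiabat TV^(γ−1) is constant, so T₂ = T₁ (V₁/V₂)^(γ−1).
T₂ = 190 × (11/192)^(2/3) = 28.24 K.

T₂ ≈ 28.2 K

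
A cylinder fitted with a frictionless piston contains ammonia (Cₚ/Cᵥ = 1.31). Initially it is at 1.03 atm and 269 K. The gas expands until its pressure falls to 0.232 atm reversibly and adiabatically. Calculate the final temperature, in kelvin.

T₂ ≈ 189 K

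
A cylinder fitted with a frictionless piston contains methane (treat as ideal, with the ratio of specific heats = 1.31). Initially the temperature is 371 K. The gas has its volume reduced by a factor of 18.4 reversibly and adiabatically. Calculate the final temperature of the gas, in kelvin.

Adiabatic: T₁V₁^(γ−1) = T₂V₂^(γ−1) ⇒ T₂ = T₁ (V₁/V₂)^(γ−1).
T₂ = 371 × 18.4^(0.31) = 915.1 K.

T₂ ≈ 915 K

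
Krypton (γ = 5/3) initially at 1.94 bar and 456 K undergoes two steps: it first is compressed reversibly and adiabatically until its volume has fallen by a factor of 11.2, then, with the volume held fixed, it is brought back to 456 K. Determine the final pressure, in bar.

P₃ ≈ 21.7 bar

Adiabatic step (PV^γ = const): P₂ = 1.94×11.2^(5/3) = 108.8 bar; T₂ = 456×11.2^(2/3) = 2283 K.
Isochoric: P₃ = P₂(T₃/T₂) = 108.8 × (456/2283) = 21.73 bar.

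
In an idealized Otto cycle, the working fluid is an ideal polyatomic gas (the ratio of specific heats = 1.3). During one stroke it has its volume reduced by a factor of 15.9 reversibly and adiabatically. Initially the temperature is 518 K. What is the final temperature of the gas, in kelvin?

Adiabatic: T₁V₁^(γ−1) = T₂V₂^(γ−1) ⇒ T₂ = T₁ (V₁/V₂)^(γ−1).
T₂ = 518 × 15.9^(0.3) = 1188 K.

T₂ ≈ 1190 K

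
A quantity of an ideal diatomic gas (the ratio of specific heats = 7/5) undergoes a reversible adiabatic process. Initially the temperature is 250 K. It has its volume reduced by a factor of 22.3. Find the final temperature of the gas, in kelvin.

For a reversible adiabat TV^(γ−1) is constant, so T₂ = T₁ (V₁/V₂)^(γ−1).
T₂ = 250 × 22.3^(2/5) = 865.5 K.

T₂ ≈ 865 K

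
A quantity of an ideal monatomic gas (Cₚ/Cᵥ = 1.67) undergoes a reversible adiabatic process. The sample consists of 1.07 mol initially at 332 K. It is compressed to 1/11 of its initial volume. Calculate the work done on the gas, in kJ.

W ≈ 17.6 kJ

For a reversible adiabat TV^(γ−1) is constant, so T₂ = T₁ (V₁/V₂)^(γ−1).
T₂ = 332 × 11^(0.67) = 1655 K.
Q = 0, so ΔU = W_on_gas = nCᵥΔT with Cᵥ = R/(γ−1) = 12.41 J/(mol·K).
ΔU = 1.07 × 12.41 × (1655 − 332) = 17570 J.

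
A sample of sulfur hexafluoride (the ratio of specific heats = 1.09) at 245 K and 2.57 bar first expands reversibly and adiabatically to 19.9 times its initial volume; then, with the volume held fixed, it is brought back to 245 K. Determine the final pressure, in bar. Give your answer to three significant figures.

Adiabatic step (PV^γ = const): P₂ = 2.57×(1/19.9)^(1.09) = 0.09867 bar; T₂ = 245×(1/19.9)^(0.09) = 187.2 K.
Isochoric: P₃ = P₂(T₃/T₂) = 0.09867 × (245/187.2) = 0.1291 bar.

P₃ ≈ 0.129 bar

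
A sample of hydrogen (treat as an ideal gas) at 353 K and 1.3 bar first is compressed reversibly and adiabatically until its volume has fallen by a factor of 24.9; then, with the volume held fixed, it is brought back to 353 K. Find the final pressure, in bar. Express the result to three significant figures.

For a diatomic ideal gas γ = 7/5.
Adiabatic step (PV^γ = const): P₂ = 1.3×24.9^(7/5) = 117.1 bar; T₂ = 353×24.9^(2/5) = 1277 K.
Isochoric: P₃ = P₂(T₃/T₂) = 117.1 × (353/1277) = 32.37 bar.

P₃ ≈ 32.4 bar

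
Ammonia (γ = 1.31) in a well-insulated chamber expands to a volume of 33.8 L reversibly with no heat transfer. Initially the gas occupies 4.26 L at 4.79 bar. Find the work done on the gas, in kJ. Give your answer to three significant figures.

W ≈ -3.12 kJ

P₂ = P₁(V₁/V₂)^γ = 4.79×(4.26/33.8)^(1.31) = 0.3177 bar.
For a reversible adiabat, W_by_gas = (P₁V₁ − P₂V₂)/(γ−1).
W_by = (479000×0.00426 − 31770×0.0338) / (0.31) = 3119 J.
W_on_gas = −W_by = -3119 J.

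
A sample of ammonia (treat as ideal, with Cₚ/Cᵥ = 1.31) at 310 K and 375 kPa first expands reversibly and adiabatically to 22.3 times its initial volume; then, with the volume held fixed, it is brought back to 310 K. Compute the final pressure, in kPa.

Adiabatic step (PV^γ = const): P₂ = 375×(1/22.3)^(1.31) = 6.423 kPa; T₂ = 310×(1/22.3)^(0.31) = 118.4 K.
Isochoric: P₃ = P₂(T₃/T₂) = 6.423 × (310/118.4) = 16.82 kPa.

P₃ ≈ 16.8 kPa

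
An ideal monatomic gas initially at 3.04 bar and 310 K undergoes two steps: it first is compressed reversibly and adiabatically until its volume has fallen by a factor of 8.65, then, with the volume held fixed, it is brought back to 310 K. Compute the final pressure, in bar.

P₃ ≈ 26.3 bar

For a monatomic ideal gas γ = 5/3.
Adiabatic step (PV^γ = const): P₂ = 3.04×8.65^(5/3) = 110.8 bar; T₂ = 310×8.65^(2/3) = 1306 K.
Isochoric: P₃ = P₂(T₃/T₂) = 110.8 × (310/1306) = 26.3 bar.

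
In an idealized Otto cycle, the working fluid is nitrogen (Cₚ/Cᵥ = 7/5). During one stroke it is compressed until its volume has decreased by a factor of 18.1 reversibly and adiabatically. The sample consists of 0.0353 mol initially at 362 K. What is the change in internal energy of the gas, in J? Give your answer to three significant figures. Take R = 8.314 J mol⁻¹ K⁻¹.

ΔU ≈ 580 J

For a reversible adiabat TV^(γ−1) is constant, so T₂ = T₁ (V₁/V₂)^(γ−1).
T₂ = 362 × 18.1^(2/5) = 1153 K.
Q = 0, so ΔU = W_on_gas = nCᵥΔT with Cᵥ = R/(γ−1) = 20.79 J/(mol·K).
ΔU = 0.0353 × 20.79 × (1153 − 362) = 580.3 J.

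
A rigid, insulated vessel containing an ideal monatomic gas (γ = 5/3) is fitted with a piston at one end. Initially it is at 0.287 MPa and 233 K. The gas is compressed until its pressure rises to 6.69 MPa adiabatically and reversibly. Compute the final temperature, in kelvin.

T₂ ≈ 821 K

Adiabatic: T₂/T₁ = (P₂/P₁)^((γ−1)/γ).
T₂ = 233 × (6.69/0.287)^(2/5) = 821.1 K.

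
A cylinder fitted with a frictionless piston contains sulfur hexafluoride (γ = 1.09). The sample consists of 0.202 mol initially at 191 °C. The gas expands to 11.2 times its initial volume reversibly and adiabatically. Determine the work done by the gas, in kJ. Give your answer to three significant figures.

W ≈ 1.69 kJ

Adiabatic: T₁V₁^(γ−1) = T₂V₂^(γ−1) ⇒ T₂ = T₁ (V₁/V₂)^(γ−1).
T₁ = 191 °C = 464.1 K.
T₂ = 464.1 × (1/11.2)^(0.09) = 373.4 K.
Q = 0, so ΔU = W_on_gas = nCᵥΔT with Cᵥ = R/(γ−1) = 92.38 J/(mol·K).
ΔU = 0.202 × 92.38 × (373.4 − 464.1) = -1693 J.
Work done by the gas = −ΔU = 1693 J.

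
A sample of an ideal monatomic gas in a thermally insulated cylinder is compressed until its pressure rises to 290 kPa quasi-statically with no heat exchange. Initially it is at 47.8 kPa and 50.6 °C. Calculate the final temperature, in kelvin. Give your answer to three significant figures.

T₂ ≈ 666 K

Along an adiabat T P^((1−γ)/γ) is constant, so T₂ = T₁ (P₂/P₁)^((γ−1)/γ).
For a monatomic ideal gas γ = 5/3, so (γ−1)/γ = 2/5.
T₁ = 50.6 °C = 323.8 K.
T₂ = 323.8 × (290/47.8)^(2/5) = 665.9 K.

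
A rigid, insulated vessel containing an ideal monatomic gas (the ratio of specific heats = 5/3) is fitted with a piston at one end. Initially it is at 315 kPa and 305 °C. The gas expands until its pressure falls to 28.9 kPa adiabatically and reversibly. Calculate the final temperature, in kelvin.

Along an adiabat T P^((1−γ)/γ) is constant, so T₂ = T₁ (P₂/P₁)^((γ−1)/γ).
T₁ = 305 °C = 578.1 K.
T₂ = 578.1 × (28.9/315)^(2/5) = 222.4 K.

T₂ ≈ 222 K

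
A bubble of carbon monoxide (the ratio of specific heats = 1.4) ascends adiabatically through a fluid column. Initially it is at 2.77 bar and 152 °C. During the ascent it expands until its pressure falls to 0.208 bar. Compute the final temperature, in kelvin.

Adiabatic: T₂/T₁ = (P₂/P₁)^((γ−1)/γ).
T₁ = 152 °C = 425.1 K.
T₂ = 425.1 × (0.208/2.77)^(0.286) = 202.9 K.

T₂ ≈ 203 K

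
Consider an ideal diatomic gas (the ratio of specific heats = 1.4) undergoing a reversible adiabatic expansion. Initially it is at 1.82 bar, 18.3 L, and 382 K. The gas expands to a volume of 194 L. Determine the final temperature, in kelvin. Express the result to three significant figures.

Adiabatic: T₁V₁^(γ−1) = T₂V₂^(γ−1) ⇒ T₂ = T₁ (V₁/V₂)^(γ−1).
T₂ = 382 × (18.3/194)^(0.4) = 148.6 K.

T₂ ≈ 149 K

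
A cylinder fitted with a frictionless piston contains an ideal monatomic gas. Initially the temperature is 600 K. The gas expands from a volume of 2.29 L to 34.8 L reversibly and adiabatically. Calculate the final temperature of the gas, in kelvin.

T₂ ≈ 97.8 K

Adiabatic: T₁V₁^(γ−1) = T₂V₂^(γ−1) ⇒ T₂ = T₁ (V₁/V₂)^(γ−1).
For a monatomic ideal gas γ = 5/3, so γ−1 = 2/3.
T₂ = 600 × (2.29/34.8)^(2/3) = 97.8 K.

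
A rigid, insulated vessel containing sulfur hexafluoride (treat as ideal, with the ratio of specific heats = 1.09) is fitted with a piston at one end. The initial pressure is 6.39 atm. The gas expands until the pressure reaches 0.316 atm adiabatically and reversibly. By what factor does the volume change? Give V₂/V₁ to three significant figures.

V₂/V₁ ≈ 15.8

From PV^γ = const, V₂/V₁ = (P₁/P₂)^(1/γ).
V₂/V₁ = (6.39/0.316)^(0.917) = 15.78.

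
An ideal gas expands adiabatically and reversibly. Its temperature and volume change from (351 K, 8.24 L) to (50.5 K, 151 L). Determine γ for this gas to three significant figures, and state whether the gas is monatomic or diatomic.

TV^(γ−1) = const ⇒ γ − 1 = ln(T₂/T₁) / ln(V₁/V₂).
γ = 1 + ln(50.5/351) / ln(8.24/151) = 1.667.
γ ≈ 1.67 is close to 5/3, so the gas is monatomic.

γ ≈ 1.67; monatomic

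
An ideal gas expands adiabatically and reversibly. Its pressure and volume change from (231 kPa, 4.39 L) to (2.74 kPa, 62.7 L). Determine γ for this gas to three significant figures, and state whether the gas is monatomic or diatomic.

γ ≈ 1.67; monatomic

PV^γ = const ⇒ γ = ln(P₂/P₁) / ln(V₁/V₂).
γ = ln(2.74/231) / ln(4.39/62.7) = 1.668.
γ ≈ 1.67 is close to 5/3, so the gas is monatomic.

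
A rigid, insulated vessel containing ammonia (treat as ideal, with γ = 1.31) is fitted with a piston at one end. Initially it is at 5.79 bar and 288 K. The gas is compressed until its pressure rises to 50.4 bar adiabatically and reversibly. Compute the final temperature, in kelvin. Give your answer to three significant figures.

T₂ ≈ 481 K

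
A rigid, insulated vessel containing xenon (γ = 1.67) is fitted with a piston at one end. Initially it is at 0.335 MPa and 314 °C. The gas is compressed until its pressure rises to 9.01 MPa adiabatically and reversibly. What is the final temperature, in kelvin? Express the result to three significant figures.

T₂ ≈ 2200 K

Adiabatic: T₂/T₁ = (P₂/P₁)^((γ−1)/γ).
T₁ = 314 °C = 587.1 K.
T₂ = 587.1 × (9.01/0.335)^(0.401) = 2200 K.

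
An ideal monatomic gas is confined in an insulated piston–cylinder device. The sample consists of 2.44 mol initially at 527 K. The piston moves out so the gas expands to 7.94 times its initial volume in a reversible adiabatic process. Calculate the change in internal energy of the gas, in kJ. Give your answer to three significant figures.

For a reversible adiabat TV^(γ−1) is constant, so T₂ = T₁ (V₁/V₂)^(γ−1).
γ = 5/3 for a monatomic ideal gas, so γ−1 = 2/3.
T₂ = 527 × (1/7.94)^(2/3) = 132.4 K.
Q = 0, so ΔU = W_on_gas = nCᵥΔT with Cᵥ = R/(γ−1) = 12.47 J/(mol·K).
ΔU = 2.44 × 12.47 × (132.4 − 527) = -12010 J.

ΔU ≈ -12.0 kJ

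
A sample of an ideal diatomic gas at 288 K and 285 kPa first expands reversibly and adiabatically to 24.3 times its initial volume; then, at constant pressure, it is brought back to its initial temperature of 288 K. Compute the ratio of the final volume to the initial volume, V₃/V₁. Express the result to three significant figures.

For a diatomic ideal gas γ = 7/5.
Adiabatic step: V₂/V₁ = 24.3; T₂ = T₁·(1/24.3)^(2/5) = 80.38 K.
Isobaric step: V₃/V₂ = T₃/T₂ = 288/80.38.
V₃/V₁ = (V₂/V₁)(V₃/V₂) = 24.3 × (288/80.38) = 87.07.

V₃/V₁ ≈ 87.1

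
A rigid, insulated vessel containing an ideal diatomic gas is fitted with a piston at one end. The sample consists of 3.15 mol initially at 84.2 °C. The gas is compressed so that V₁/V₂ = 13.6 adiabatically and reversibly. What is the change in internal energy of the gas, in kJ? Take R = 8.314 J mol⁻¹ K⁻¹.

For a reversible adiabat TV^(γ−1) is constant, so T₂ = T₁ (V₁/V₂)^(γ−1).
γ = 7/5 for a diatomic ideal gas, so γ−1 = 2/5.
T₁ = 84.2 °C = 357.3 K.
T₂ = 357.3 × 13.6^(2/5) = 1015 K.
Q = 0, so ΔU = W_on_gas = nCᵥΔT with Cᵥ = R/(γ−1) = 20.79 J/(mol·K).
ΔU = 3.15 × 20.79 × (1015 − 357.3) = 43060 J.

ΔU ≈ 43.1 kJ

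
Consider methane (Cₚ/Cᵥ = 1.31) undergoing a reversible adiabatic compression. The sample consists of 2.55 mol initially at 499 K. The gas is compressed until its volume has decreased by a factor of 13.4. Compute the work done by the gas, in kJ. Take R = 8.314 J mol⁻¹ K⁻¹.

Adiabatic: T₁V₁^(γ−1) = T₂V₂^(γ−1) ⇒ T₂ = T₁ (V₁/V₂)^(γ−1).
T₂ = 499 × 13.4^(0.31) = 1116 K.
Q = 0, so ΔU = W_on_gas = nCᵥΔT with Cᵥ = R/(γ−1) = 26.82 J/(mol·K).
ΔU = 2.55 × 26.82 × (1116 − 499) = 42170 J.
Work done by the gas = −ΔU = -42170 J.

W ≈ -42.2 kJ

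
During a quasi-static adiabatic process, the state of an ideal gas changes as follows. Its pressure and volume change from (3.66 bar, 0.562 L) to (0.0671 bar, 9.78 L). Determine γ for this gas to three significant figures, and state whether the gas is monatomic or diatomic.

γ ≈ 1.40; diatomic

PV^γ = const ⇒ γ = ln(P₂/P₁) / ln(V₁/V₂).
γ = ln(0.0671/3.66) / ln(0.562/9.78) = 1.4.
γ ≈ 1.40 is close to 7/5, so the gas is diatomic.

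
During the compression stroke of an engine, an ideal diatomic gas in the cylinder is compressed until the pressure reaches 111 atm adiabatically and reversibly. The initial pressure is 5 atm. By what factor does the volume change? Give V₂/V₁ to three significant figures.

From PV^γ = const, V₂/V₁ = (P₁/P₂)^(1/γ).
For a diatomic ideal gas γ = 7/5.
V₂/V₁ = (5/111)^(5/7) = 0.1092.

V₂/V₁ ≈ 0.109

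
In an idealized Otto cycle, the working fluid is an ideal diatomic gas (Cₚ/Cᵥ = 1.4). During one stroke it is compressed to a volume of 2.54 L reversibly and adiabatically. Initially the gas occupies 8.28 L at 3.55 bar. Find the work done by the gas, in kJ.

W ≈ -4.44 kJ

P₂ = P₁(V₁/V₂)^γ = 3.55×(8.28/2.54)^(1.4) = 18.57 bar.
For a reversible adiabat, W_by_gas = (P₁V₁ − P₂V₂)/(γ−1).
W_by = (355000×0.00828 − 1.857×10^6×0.00254) / (0.4) = -4441 J.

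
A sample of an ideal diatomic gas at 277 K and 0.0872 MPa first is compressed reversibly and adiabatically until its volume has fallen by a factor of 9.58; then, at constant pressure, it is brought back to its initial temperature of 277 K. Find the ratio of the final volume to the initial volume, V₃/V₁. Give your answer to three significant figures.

For a diatomic ideal gas γ = 7/5.
Adiabatic step: V₂/V₁ = 0.1044; T₂ = T₁·9.58^(2/5) = 684 K.
Isobaric step: V₃/V₂ = T₃/T₂ = 277/684.
V₃/V₁ = (V₂/V₁)(V₃/V₂) = 0.1044 × (277/684) = 0.04228.

V₃/V₁ ≈ 0.0423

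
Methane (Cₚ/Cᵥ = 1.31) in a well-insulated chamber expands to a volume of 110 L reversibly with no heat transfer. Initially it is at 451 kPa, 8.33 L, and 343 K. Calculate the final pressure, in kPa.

P₂ ≈ 15.3 kPa

Adiabatic: P₁V₁^γ = P₂V₂^γ ⇒ P₂ = P₁ (V₁/V₂)^γ.
P₂ = 451 × (8.33/110)^(1.31) = 15.35 kPa.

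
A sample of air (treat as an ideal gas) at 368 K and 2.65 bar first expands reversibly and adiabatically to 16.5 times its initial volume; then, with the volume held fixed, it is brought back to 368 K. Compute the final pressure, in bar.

P₃ ≈ 0.161 bar

For a diatomic ideal gas γ = 7/5.
Adiabatic step (PV^γ = const): P₂ = 2.65×(1/16.5)^(7/5) = 0.05233 bar; T₂ = 368×(1/16.5)^(2/5) = 119.9 K.
Isochoric: P₃ = P₂(T₃/T₂) = 0.05233 × (368/119.9) = 0.1606 bar.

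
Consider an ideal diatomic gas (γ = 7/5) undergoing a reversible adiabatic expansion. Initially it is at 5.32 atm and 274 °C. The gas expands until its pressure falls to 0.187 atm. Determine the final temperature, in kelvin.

T₂ ≈ 210 K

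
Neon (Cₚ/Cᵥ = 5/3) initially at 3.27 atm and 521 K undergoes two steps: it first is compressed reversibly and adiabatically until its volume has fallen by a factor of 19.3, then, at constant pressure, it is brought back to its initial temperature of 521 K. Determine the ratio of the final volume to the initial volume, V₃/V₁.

V₃/V₁ ≈ 0.00720

Adiabatic step: V₂/V₁ = 0.05181; T₂ = T₁·19.3^(2/3) = 3749 K.
Isobaric step: V₃/V₂ = T₃/T₂ = 521/3749.
V₃/V₁ = (V₂/V₁)(V₃/V₂) = 0.05181 × (521/3749) = 0.007201.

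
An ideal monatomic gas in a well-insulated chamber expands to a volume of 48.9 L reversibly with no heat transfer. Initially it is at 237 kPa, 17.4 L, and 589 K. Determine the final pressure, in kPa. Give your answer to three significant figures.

Since PV^γ is constant along a reversible adiabat, P₂ = P₁ (V₁/V₂)^γ.
γ = 5/3 for a monatomic ideal gas.
P₂ = 237 × (17.4/48.9)^(5/3) = 42.35 kPa.

P₂ ≈ 42.3 kPa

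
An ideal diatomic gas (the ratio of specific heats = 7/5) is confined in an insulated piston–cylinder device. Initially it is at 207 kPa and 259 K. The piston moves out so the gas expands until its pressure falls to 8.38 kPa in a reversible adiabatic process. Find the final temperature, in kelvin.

Adiabatic: T₂/T₁ = (P₂/P₁)^((γ−1)/γ).
T₂ = 259 × (8.38/207)^(2/7) = 103.6 K.

T₂ ≈ 104 K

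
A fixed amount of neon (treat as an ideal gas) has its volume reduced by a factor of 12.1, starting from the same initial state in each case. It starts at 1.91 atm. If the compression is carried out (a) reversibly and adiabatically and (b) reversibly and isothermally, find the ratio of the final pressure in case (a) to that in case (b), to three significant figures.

For a monatomic ideal gas γ = 5/3.
Isothermal: P_b = P₁(V₁/V₂) = 1.91×12.1.
Adiabatic: P_a = P₁(V₁/V₂)^γ = 1.91×12.1^(5/3).
P_a/P_b = (V₁/V₂)^(γ−1) = 12.1^(2/3) = 5.271.

P_adiabatic / P_isothermal ≈ 5.27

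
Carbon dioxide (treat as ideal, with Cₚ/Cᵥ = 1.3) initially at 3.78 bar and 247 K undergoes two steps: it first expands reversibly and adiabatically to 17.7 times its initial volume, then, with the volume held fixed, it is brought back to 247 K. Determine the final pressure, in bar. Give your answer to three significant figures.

Adiabatic step (PV^γ = const): P₂ = 3.78×(1/17.7)^(1.3) = 0.09018 bar; T₂ = 247×(1/17.7)^(0.3) = 104.3 K.
Isochoric: P₃ = P₂(T₃/T₂) = 0.09018 × (247/104.3) = 0.2136 bar.

P₃ ≈ 0.214 bar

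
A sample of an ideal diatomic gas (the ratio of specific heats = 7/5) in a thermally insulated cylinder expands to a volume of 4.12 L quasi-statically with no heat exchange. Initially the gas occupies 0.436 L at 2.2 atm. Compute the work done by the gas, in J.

W ≈ 144 J

P₂ = P₁(V₁/V₂)^γ = 2.2×(0.436/4.12)^(7/5) = 0.09481 atm.
For a reversible adiabat, W_by_gas = (P₁V₁ − P₂V₂)/(γ−1).
W_by = (222900×0.000436 − 9606×0.00412) / (2/5) = 144 J.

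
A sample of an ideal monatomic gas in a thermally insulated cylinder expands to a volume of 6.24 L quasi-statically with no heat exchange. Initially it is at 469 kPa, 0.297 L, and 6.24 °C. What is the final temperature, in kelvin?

For a reversible adiabat TV^(γ−1) is constant, so T₂ = T₁ (V₁/V₂)^(γ−1).
γ = 5/3 for a monatomic ideal gas.
T₁ = 6.24 °C = 279.4 K.
T₂ = 279.4 × (0.297/6.24)^(2/3) = 36.69 K.

T₂ ≈ 36.7 K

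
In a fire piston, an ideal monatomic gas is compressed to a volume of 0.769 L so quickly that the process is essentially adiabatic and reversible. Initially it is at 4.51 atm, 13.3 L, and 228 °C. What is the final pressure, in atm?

P₂ ≈ 522 atm

Since PV^γ is constant along a reversible adiabat, P₂ = P₁ (V₁/V₂)^γ.
γ = 5/3 for a monatomic ideal gas.
P₂ = 4.51 × (13.3/0.769)^(5/3) = 521.7 atm.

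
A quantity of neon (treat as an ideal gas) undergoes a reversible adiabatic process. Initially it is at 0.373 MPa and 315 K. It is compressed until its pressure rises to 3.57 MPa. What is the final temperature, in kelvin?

T₂ ≈ 777 K

Along an adiabat T P^((1−γ)/γ) is constant, so T₂ = T₁ (P₂/P₁)^((γ−1)/γ).
For a monatomic ideal gas γ = 5/3, so (γ−1)/γ = 2/5.
T₂ = 315 × (3.57/0.373)^(2/5) = 777.5 K.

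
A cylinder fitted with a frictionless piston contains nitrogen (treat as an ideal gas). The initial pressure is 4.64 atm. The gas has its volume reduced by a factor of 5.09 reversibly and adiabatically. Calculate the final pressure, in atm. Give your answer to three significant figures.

P₂ ≈ 45.3 atm

Since PV^γ is constant along a reversible adiabat, P₂ = P₁ (V₁/V₂)^γ.
For a diatomic ideal gas γ = 7/5.
P₂ = 4.64 × 5.09^(7/5) = 45.28 atm.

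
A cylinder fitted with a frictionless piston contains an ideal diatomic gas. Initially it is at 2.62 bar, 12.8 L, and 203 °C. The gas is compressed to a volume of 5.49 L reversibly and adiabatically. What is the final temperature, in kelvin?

T₂ ≈ 668 K

For a reversible adiabat TV^(γ−1) is constant, so T₂ = T₁ (V₁/V₂)^(γ−1).
γ = 7/5 for a diatomic ideal gas.
T₁ = 203 °C = 476.1 K.
T₂ = 476.1 × (12.8/5.49)^(2/5) = 668 K.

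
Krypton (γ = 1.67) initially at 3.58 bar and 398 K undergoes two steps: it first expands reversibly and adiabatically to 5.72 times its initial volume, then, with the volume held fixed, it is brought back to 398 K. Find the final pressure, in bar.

P₃ ≈ 0.626 bar

Adiabatic step (PV^γ = const): P₂ = 3.58×(1/5.72)^(1.67) = 0.1946 bar; T₂ = 398×(1/5.72)^(0.67) = 123.7 K.
Isochoric: P₃ = P₂(T₃/T₂) = 0.1946 × (398/123.7) = 0.6259 bar.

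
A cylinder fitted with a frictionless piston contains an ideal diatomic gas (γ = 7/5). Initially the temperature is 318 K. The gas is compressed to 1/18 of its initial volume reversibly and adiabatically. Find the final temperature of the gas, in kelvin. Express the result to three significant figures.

T₂ ≈ 1010 K

For a reversible adiabat TV^(γ−1) is constant, so T₂ = T₁ (V₁/V₂)^(γ−1).
T₂ = 318 × 18^(2/5) = 1010 K.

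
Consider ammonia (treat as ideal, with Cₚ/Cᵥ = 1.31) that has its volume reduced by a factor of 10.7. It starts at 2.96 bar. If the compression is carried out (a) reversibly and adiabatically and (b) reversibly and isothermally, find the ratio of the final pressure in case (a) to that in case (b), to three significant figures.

Isothermal: P_b = P₁(V₁/V₂) = 2.96×10.7.
Adiabatic: P_a = P₁(V₁/V₂)^γ = 2.96×10.7^(1.31).
P_a/P_b = (V₁/V₂)^(γ−1) = 10.7^(0.31) = 2.085.

P_adiabatic / P_isothermal ≈ 2.09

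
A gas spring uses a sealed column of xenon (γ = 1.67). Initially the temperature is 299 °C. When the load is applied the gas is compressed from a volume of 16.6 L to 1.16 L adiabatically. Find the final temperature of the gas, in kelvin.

Adiabatic: T₁V₁^(γ−1) = T₂V₂^(γ−1) ⇒ T₂ = T₁ (V₁/V₂)^(γ−1).
T₁ = 299 °C = 572.1 K.
T₂ = 572.1 × (16.6/1.16)^(0.67) = 3402 K.

T₂ ≈ 3400 K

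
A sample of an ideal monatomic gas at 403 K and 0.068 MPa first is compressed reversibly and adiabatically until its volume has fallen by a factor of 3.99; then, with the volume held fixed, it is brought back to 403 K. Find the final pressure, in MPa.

P₃ ≈ 0.271 MPa

For a monatomic ideal gas γ = 5/3.
Adiabatic step (PV^γ = const): P₂ = 0.068×3.99^(5/3) = 0.6825 MPa; T₂ = 403×3.99^(2/3) = 1014 K.
Isochoric: P₃ = P₂(T₃/T₂) = 0.6825 × (403/1014) = 0.2713 MPa.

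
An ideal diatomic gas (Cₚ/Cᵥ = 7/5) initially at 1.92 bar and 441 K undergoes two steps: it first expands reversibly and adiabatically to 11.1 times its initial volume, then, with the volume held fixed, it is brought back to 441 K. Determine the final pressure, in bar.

P₃ ≈ 0.173 bar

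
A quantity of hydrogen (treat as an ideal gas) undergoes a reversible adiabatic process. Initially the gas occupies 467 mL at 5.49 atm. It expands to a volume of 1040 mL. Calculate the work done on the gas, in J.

γ = 7/5 for a diatomic ideal gas.
P₂ = P₁(V₁/V₂)^γ = 5.49×(467/1040)^(7/5) = 1.79 atm.
For a reversible adiabat, W_by_gas = (P₁V₁ − P₂V₂)/(γ−1).
W_by = (556300×0.000467 − 181300×0.00104) / (2/5) = 178 J.
W_on_gas = −W_by = -178 J.

W ≈ -178 J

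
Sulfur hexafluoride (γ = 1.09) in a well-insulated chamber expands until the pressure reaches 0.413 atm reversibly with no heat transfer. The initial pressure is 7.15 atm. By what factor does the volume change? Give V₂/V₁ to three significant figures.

V₂/V₁ ≈ 13.7

From PV^γ = const, V₂/V₁ = (P₁/P₂)^(1/γ).
V₂/V₁ = (7.15/0.413)^(0.917) = 13.68.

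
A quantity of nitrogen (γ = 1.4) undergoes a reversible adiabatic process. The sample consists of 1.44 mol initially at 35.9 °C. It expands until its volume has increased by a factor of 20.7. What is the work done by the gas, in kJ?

For a reversible adiabat TV^(γ−1) is constant, so T₂ = T₁ (V₁/V₂)^(γ−1).
T₁ = 35.9 °C = 309 K.
T₂ = 309 × (1/20.7)^(0.4) = 91.97 K.
Q = 0, so ΔU = W_on_gas = nCᵥΔT with Cᵥ = R/(γ−1) = 20.79 J/(mol·K).
ΔU = 1.44 × 20.79 × (91.97 − 309) = -6497 J.
Work done by the gas = −ΔU = 6497 J.

W ≈ 6.50 kJ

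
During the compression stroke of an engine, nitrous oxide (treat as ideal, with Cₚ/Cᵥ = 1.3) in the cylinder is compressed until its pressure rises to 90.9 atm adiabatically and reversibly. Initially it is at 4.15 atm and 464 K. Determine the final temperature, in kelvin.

T₂ ≈ 946 K

Adiabatic: T₂/T₁ = (P₂/P₁)^((γ−1)/γ).
T₂ = 464 × (90.9/4.15)^(0.231) = 945.9 K.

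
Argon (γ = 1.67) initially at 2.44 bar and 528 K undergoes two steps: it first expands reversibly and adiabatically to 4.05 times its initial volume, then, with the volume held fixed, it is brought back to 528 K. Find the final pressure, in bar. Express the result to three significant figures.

P₃ ≈ 0.602 bar

Adiabatic step (PV^γ = const): P₂ = 2.44×(1/4.05)^(1.67) = 0.236 bar; T₂ = 528×(1/4.05)^(0.67) = 206.8 K.
Isochoric: P₃ = P₂(T₃/T₂) = 0.236 × (528/206.8) = 0.6025 bar.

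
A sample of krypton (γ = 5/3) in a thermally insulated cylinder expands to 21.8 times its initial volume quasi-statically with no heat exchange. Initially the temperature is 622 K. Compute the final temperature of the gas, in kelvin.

Adiabatic: T₁V₁^(γ−1) = T₂V₂^(γ−1) ⇒ T₂ = T₁ (V₁/V₂)^(γ−1).
T₂ = 622 × (1/21.8)^(2/3) = 79.71 K.

T₂ ≈ 79.7 K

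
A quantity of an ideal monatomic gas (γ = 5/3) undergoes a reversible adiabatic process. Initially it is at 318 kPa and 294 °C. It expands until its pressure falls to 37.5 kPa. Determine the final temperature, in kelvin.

T₂ ≈ 241 K

Adiabatic: T₂/T₁ = (P₂/P₁)^((γ−1)/γ).
T₁ = 294 °C = 567.1 K.
T₂ = 567.1 × (37.5/318)^(2/5) = 241.2 K.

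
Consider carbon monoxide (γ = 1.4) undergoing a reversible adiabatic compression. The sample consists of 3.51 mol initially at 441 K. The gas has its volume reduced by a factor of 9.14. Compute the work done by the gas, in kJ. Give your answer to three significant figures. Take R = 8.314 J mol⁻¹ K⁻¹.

W ≈ -45.8 kJ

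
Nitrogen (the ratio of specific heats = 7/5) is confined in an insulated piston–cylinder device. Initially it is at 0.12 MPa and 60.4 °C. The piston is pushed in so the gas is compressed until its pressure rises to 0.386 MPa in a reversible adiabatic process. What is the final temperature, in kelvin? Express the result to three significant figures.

Adiabatic: T₂/T₁ = (P₂/P₁)^((γ−1)/γ).
T₁ = 60.4 °C = 333.5 K.
T₂ = 333.5 × (0.386/0.12)^(2/7) = 465.7 K.

T₂ ≈ 466 K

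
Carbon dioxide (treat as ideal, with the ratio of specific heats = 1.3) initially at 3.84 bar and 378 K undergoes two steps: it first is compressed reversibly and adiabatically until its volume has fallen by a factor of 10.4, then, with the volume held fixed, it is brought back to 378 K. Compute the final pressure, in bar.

Adiabatic step (PV^γ = const): P₂ = 3.84×10.4^(1.3) = 80.63 bar; T₂ = 378×10.4^(0.3) = 763.1 K.
Isochoric: P₃ = P₂(T₃/T₂) = 80.63 × (378/763.1) = 39.94 bar.

P₃ ≈ 39.9 bar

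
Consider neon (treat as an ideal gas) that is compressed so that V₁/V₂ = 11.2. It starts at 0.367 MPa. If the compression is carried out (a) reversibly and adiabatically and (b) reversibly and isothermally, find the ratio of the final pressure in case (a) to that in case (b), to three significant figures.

P_adiabatic / P_isothermal ≈ 5.01

For a monatomic ideal gas γ = 5/3.
Isothermal: P_b = P₁(V₁/V₂) = 0.367×11.2.
Adiabatic: P_a = P₁(V₁/V₂)^γ = 0.367×11.2^(5/3).
P_a/P_b = (V₁/V₂)^(γ−1) = 11.2^(2/3) = 5.006.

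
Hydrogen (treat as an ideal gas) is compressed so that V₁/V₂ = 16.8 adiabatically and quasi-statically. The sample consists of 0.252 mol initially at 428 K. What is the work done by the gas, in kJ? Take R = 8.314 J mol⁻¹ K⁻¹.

For a reversible adiabat TV^(γ−1) is constant, so T₂ = T₁ (V₁/V₂)^(γ−1).
γ = 7/5 for a diatomic ideal gas, so γ−1 = 2/5.
T₂ = 428 × 16.8^(2/5) = 1323 K.
Q = 0, so ΔU = W_on_gas = nCᵥΔT with Cᵥ = R/(γ−1) = 20.79 J/(mol·K).
ΔU = 0.252 × 20.79 × (1323 − 428) = 4688 J.
Work done by the gas = −ΔU = -4688 J.

W ≈ -4.69 kJ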